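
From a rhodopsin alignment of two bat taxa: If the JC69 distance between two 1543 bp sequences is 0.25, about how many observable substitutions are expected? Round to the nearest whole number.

Invert JC69: p = (3/4)(1 − e^(−4d/3)) = 0.75 × (1 − e^(-0.333333)) = 0.75 × (1 − 0.716532) = 0.212601.
Expected differing sites = pL ≈ 0.212601 × 1543 = 328.043343 ≈ 328.

328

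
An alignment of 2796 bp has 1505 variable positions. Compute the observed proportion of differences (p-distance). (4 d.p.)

0.5383

p = 1505/2796 = 0.538268… ≈ 0.5383 (to 4 d.p.).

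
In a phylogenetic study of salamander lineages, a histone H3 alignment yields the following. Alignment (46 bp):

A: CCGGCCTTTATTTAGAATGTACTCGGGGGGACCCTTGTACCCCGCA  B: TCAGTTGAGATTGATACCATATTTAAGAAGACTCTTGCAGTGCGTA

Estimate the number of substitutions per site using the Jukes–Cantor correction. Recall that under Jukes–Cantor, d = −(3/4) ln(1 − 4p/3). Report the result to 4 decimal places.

0.8922

The sequences differ at 24 of 46 sites, so p = 24/46 ≈ 0.521739.
d = −(3/4) ln(1 − 4p/3) = −0.75 ln(1 − 0.695652) = −0.75 ln(0.304348)
  = −0.75 × (-1.189583) = 0.892187 substitutions/site.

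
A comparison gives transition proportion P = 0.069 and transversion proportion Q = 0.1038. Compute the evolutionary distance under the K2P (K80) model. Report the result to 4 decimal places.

0.1966

Under the Kimura two-parameter model, d = −½ ln(1 − 2P − Q) − ¼ ln(1 − 2Q).
1 − 2P − Q = 0.7582, giving −½ ln(0.7582) = 0.138404.
1 − 2Q = 0.7924, giving −¼ ln(0.7924) = 0.058172.
d = 0.138404 + 0.058172 = 0.196576.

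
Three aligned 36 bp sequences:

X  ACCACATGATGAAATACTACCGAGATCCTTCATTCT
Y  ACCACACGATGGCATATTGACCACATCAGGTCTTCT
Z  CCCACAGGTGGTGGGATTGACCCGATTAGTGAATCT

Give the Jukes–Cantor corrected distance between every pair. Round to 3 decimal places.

d(X,Y) = 0.493, d(X,Z) = 0.824, d(Y,Z) = 0.608

X–Y: 13/36 sites differ → p ≈ 0.361111, d = −0.75 ln(1 − 0.481481) = 0.492584 ≈ 0.493.
X–Z: 18/36 sites differ → p = 0.5, d = −0.75 ln(1 − 0.666667) = 0.823960 ≈ 0.824.
Y–Z: 15/36 sites differ → p ≈ 0.416667, d = −0.75 ln(1 − 0.555556) = 0.608198 ≈ 0.608.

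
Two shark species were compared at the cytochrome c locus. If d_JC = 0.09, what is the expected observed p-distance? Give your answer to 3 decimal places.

0.085

p = (3/4)(1 − e^(−4d/3)) = 0.75 × (1 − e^(-0.12)) = 0.75 × (1 − 0.886920) = 0.084810.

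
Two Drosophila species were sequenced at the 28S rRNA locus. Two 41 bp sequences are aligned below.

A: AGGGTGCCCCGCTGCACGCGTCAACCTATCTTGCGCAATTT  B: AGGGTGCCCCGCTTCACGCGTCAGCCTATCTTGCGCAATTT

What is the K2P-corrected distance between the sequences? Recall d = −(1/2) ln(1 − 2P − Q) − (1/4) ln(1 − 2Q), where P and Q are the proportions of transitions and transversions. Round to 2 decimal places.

0.05

Of 41 sites, 1 differences are transitions and 1 are transversions, so P = 1/41 ≈ 0.02439 and Q = 1/41 ≈ 0.02439.
Under the Kimura two-parameter model, d = −½ ln(1 − 2P − Q) − ¼ ln(1 − 2Q).
1 − 2P − Q = 0.92683, giving −½ ln(0.92683) = 0.037993.
1 − 2Q = 0.95122, giving −¼ ln(0.95122) = 0.012502.
d = 0.037993 + 0.012502 = 0.050495.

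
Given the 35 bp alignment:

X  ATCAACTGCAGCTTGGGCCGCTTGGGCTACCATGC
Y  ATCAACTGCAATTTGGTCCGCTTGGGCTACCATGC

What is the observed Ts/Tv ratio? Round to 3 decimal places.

Transitions are A↔G and C↔T; transversions are all other mismatches.
Transitions: 2. Transversions: 1.
R = 2/1 = 2.000.

2.000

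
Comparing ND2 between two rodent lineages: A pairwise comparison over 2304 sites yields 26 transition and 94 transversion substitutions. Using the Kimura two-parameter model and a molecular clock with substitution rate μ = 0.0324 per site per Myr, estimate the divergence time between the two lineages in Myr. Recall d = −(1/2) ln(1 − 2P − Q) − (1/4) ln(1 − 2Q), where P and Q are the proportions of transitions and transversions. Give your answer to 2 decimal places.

0.83

P = 26/2304 ≈ 0.011285 and Q = 94/2304 ≈ 0.040799.
Under the Kimura two-parameter model, d = −½ ln(1 − 2P − Q) − ¼ ln(1 − 2Q).
1 − 2P − Q = 0.936631, giving −½ ln(0.936631) = 0.032733.
1 − 2Q = 0.918402, giving −¼ ln(0.918402) = 0.021280.
d = 0.032733 + 0.021280 = 0.054013.
Under a molecular clock d = 2μt, so t = d/(2μ) = 0.054013 / (2 × 0.0324) = 0.83 Myr.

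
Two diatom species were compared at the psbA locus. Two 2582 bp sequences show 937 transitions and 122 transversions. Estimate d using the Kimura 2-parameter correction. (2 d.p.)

0.77

P = 937/2582 ≈ 0.362897 and Q = 122/2582 ≈ 0.04725.
Under the Kimura two-parameter model, d = −½ ln(1 − 2P − Q) − ¼ ln(1 − 2Q).
1 − 2P − Q = 0.226956, giving −½ ln(0.226956) = 0.741500.
1 − 2Q = 0.9055, giving −¼ ln(0.9055) = 0.024817.
d = 0.741500 + 0.024817 = 0.766317.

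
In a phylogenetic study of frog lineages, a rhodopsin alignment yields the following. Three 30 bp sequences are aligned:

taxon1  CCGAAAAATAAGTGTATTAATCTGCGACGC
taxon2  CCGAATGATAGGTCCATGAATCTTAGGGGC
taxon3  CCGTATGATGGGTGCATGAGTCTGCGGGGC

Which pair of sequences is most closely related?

taxon2 and taxon3

taxon1–taxon2: 10/30 differ, p = 0.333, d = 0.441.
taxon1–taxon3: 10/30 differ, p = 0.333, d = 0.441.
taxon2–taxon3: 6/30 differ, p = 0.200, d = 0.233.
The smallest distance is between taxon2 and taxon3.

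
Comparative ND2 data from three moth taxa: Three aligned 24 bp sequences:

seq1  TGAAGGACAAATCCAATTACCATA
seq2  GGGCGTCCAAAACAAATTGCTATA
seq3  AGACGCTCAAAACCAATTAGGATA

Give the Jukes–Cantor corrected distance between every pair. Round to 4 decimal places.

d(seq1,seq2) = 0.5199, d(seq1,seq3) = 0.3694, d(seq2,seq3) = 0.4408

seq1–seq2: 9/24 sites differ → p = 0.375, d = −0.75 ln(1 − 0.5) = 0.519860 ≈ 0.5199.
seq1–seq3: 7/24 sites differ → p ≈ 0.291667, d = −0.75 ln(1 − 0.388889) = 0.369358 ≈ 0.3694.
seq2–seq3: 8/24 sites differ → p ≈ 0.333333, d = −0.75 ln(1 − 0.444444) = 0.440839 ≈ 0.4408.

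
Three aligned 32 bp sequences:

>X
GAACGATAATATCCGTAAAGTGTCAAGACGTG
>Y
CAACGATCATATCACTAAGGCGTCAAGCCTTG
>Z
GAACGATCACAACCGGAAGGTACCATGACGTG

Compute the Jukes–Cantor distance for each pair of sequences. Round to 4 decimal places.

X–Y: 8/32 sites differ → p = 0.25, d = −0.75 ln(1 − 0.333333) = 0.304098 ≈ 0.3041.
X–Z: 8/32 sites differ → p = 0.25, d = −0.75 ln(1 − 0.333333) = 0.304098 ≈ 0.3041.
Y–Z: 12/32 sites differ → p = 0.375, d = −0.75 ln(1 − 0.5) = 0.519860 ≈ 0.5199.

d(X,Y) = 0.3041, d(X,Z) = 0.3041, d(Y,Z) = 0.5199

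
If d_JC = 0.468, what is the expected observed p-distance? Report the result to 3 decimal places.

0.348

p = (3/4)(1 − e^(−4d/3)) = 0.75 × (1 − e^(-0.624)) = 0.75 × (1 − 0.535797) = 0.348152.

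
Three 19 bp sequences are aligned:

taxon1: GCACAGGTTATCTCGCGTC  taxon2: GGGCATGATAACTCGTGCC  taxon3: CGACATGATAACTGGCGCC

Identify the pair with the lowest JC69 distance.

taxon2 and taxon3

taxon1–taxon2: 7/19 differ, p = 0.368, d = 0.507.
taxon1–taxon3: 7/19 differ, p = 0.368, d = 0.507.
taxon2–taxon3: 4/19 differ, p = 0.211, d = 0.247.
The smallest distance is between taxon2 and taxon3.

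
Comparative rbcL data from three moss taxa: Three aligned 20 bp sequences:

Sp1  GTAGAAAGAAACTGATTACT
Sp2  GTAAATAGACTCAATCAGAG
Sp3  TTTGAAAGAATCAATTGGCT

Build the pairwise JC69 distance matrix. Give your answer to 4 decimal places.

Sp1–Sp2: 12/20 sites differ → p = 0.6, d = −0.75 ln(1 − 0.8) = 1.207078 ≈ 1.2071.
Sp1–Sp3: 8/20 sites differ → p = 0.4, d = −0.75 ln(1 − 0.533333) = 0.571605 ≈ 0.5716.
Sp2–Sp3: 9/20 sites differ → p = 0.45, d = −0.75 ln(1 − 0.6) = 0.687218 ≈ 0.6872.

d(Sp1,Sp2) = 1.2071, d(Sp1,Sp3) = 0.5716, d(Sp2,Sp3) = 0.6872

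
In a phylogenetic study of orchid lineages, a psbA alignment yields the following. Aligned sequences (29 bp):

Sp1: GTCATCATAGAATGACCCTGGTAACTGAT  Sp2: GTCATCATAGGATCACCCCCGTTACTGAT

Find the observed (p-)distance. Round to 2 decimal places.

0.17

The sequences differ at 5 of 29 positions (sites 11, 14, 19, 20, 23).
p = 5/29 = 0.172413… ≈ 0.17 (to 2 d.p.).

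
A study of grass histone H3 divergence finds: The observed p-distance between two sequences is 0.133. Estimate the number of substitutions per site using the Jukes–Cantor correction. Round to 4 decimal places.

0.1464

d = −(3/4) ln(1 − 4p/3) = −0.75 ln(1 − 0.177333) = −0.75 ln(0.822667)
  = −0.75 × (-0.195204) = 0.146403 substitutions/site.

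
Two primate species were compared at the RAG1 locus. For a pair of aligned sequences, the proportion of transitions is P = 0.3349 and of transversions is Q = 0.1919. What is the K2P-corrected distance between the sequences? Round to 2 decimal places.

1.11

Under the Kimura two-parameter model, d = −½ ln(1 − 2P − Q) − ¼ ln(1 − 2Q).
1 − 2P − Q = 0.1383, giving −½ ln(0.1383) = 0.989165.
1 − 2Q = 0.6162, giving −¼ ln(0.6162) = 0.121046.
d = 0.989165 + 0.121046 = 1.110211.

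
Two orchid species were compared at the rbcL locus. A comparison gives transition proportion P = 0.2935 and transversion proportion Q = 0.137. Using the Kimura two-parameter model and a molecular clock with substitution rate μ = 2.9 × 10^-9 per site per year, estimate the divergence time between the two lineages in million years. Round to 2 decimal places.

124.78

Under the Kimura two-parameter model, d = −½ ln(1 − 2P − Q) − ¼ ln(1 − 2Q).
1 − 2P − Q = 0.276, giving −½ ln(0.276) = 0.643677.
1 − 2Q = 0.726, giving −¼ ln(0.726) = 0.080051.
d = 0.643677 + 0.080051 = 0.723728.
Under a molecular clock d = 2μt, so t = d/(2μ) = 0.723728 / (2 × 2.9 × 10^-9) = 124.78 million years.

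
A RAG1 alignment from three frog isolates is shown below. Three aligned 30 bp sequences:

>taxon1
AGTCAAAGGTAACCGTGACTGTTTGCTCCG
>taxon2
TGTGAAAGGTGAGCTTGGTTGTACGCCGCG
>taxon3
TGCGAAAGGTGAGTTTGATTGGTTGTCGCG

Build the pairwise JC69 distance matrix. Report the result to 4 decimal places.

d(taxon1,taxon2) = 0.5034, d(taxon1,taxon3) = 0.5716, d(taxon2,taxon3) = 0.2795

taxon1–taxon2: 11/30 sites differ → p ≈ 0.366667, d = −0.75 ln(1 − 0.488889) = 0.503376 ≈ 0.5034.
taxon1–taxon3: 12/30 sites differ → p = 0.4, d = −0.75 ln(1 − 0.533333) = 0.571605 ≈ 0.5716.
taxon2–taxon3: 7/30 sites differ → p ≈ 0.233333, d = −0.75 ln(1 − 0.311111) = 0.279506 ≈ 0.2795.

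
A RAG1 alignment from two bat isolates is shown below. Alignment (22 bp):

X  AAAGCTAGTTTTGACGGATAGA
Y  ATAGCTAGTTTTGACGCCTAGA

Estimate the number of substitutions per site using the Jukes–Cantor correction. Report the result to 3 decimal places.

The sequences differ at 3 of 22 sites (2, 17, 18), so p = 3/22 ≈ 0.136364.
d = −(3/4) ln(1 − 4p/3) = −0.75 ln(1 − 0.181819) = −0.75 ln(0.818181)
  = −0.75 × (-0.200672) = 0.150504 substitutions/site.

0.151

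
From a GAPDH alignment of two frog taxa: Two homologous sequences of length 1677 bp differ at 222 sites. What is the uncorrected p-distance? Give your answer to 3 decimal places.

p = 222/1677 = 0.132379… ≈ 0.132 (to 3 d.p.).

0.132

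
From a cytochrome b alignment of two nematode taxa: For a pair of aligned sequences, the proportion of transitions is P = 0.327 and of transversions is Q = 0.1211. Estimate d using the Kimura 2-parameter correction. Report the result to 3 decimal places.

0.815

Under the Kimura two-parameter model, d = −½ ln(1 − 2P − Q) − ¼ ln(1 − 2Q).
1 − 2P − Q = 0.2249, giving −½ ln(0.2249) = 0.746050.
1 − 2Q = 0.7578, giving −¼ ln(0.7578) = 0.069334.
d = 0.746050 + 0.069334 = 0.815384.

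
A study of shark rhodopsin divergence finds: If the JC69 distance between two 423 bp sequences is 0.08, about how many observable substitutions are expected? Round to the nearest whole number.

32

Invert JC69: p = (3/4)(1 − e^(−4d/3)) = 0.75 × (1 − e^(-0.106667)) = 0.75 × (1 − 0.898825) = 0.075881.
Expected differing sites = pL ≈ 0.075881 × 423 = 32.097663 ≈ 32.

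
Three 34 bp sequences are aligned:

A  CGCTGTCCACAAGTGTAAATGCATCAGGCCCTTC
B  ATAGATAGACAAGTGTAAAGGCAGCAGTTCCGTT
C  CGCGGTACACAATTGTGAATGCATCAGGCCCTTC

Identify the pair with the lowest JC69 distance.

A–B: 13/34 differ, p = 0.382, d = 0.535.
A–C: 4/34 differ, p = 0.118, d = 0.128.
B–C: 13/34 differ, p = 0.382, d = 0.535.
The smallest distance is between A and C.

A and C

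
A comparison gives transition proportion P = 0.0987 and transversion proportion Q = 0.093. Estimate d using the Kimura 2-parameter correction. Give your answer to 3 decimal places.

Under the Kimura two-parameter model, d = −½ ln(1 − 2P − Q) − ¼ ln(1 − 2Q).
1 − 2P − Q = 0.7096, giving −½ ln(0.7096) = 0.171527.
1 − 2Q = 0.814, giving −¼ ln(0.814) = 0.051449.
d = 0.171527 + 0.051449 = 0.222976.

0.223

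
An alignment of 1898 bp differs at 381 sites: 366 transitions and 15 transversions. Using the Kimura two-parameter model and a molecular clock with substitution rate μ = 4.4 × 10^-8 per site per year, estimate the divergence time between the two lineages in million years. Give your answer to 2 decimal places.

P = 366/1898 ≈ 0.192835 and Q = 15/1898 ≈ 0.007903.
Under the Kimura two-parameter model, d = −½ ln(1 − 2P − Q) − ¼ ln(1 − 2Q).
1 − 2P − Q = 0.606427, giving −½ ln(0.606427) = 0.250085.
1 − 2Q = 0.984194, giving −¼ ln(0.984194) = 0.003983.
d = 0.250085 + 0.003983 = 0.254068.
Under a molecular clock d = 2μt, so t = d/(2μ) = 0.254068 / (2 × 4.4 × 10^-8) = 2.89 million years.

2.89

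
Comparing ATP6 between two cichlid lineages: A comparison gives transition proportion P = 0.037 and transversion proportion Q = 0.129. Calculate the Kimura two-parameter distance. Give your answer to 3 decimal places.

Under the Kimura two-parameter model, d = −½ ln(1 − 2P − Q) − ¼ ln(1 − 2Q).
1 − 2P − Q = 0.797, giving −½ ln(0.797) = 0.113450.
1 − 2Q = 0.742, giving −¼ ln(0.742) = 0.074602.
d = 0.113450 + 0.074602 = 0.188052.

0.188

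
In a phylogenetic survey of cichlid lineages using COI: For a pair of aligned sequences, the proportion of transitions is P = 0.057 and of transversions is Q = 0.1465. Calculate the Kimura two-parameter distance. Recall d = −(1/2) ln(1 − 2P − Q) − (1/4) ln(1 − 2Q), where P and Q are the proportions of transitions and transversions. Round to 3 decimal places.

Under the Kimura two-parameter model, d = −½ ln(1 − 2P − Q) − ¼ ln(1 − 2Q).
1 − 2P − Q = 0.7395, giving −½ ln(0.7395) = 0.150890.
1 − 2Q = 0.707, giving −¼ ln(0.707) = 0.086681.
d = 0.150890 + 0.086681 = 0.237571.

0.238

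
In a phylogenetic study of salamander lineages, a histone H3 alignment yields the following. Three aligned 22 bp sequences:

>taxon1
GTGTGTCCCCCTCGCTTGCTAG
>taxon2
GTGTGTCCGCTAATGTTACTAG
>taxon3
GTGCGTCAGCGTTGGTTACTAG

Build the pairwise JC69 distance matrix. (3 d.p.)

taxon1–taxon2: 7/22 sites differ → p ≈ 0.318182, d = −0.75 ln(1 − 0.424243) = 0.414052 ≈ 0.414.
taxon1–taxon3: 7/22 sites differ → p ≈ 0.318182, d = −0.75 ln(1 − 0.424243) = 0.414052 ≈ 0.414.
taxon2–taxon3: 6/22 sites differ → p ≈ 0.272727, d = −0.75 ln(1 − 0.363636) = 0.338988 ≈ 0.339.

d(taxon1,taxon2) = 0.414, d(taxon1,taxon3) = 0.414, d(taxon2,taxon3) = 0.339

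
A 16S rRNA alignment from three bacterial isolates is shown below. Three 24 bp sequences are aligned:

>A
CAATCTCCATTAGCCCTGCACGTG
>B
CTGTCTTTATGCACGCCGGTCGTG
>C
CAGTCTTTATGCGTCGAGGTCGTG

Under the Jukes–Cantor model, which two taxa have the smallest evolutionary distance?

A–B: 11/24 differ, p = 0.458, d = 0.708.
A–C: 10/24 differ, p = 0.417, d = 0.608.
B–C: 6/24 differ, p = 0.250, d = 0.304.
The smallest distance is between B and C.

B and C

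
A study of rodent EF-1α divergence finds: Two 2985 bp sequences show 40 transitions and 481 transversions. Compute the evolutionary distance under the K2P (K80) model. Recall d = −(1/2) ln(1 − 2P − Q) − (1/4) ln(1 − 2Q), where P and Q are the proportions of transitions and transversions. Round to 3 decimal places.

P = 40/2985 ≈ 0.0134 and Q = 481/2985 ≈ 0.161139.
Under the Kimura two-parameter model, d = −½ ln(1 − 2P − Q) − ¼ ln(1 − 2Q).
1 − 2P − Q = 0.812061, giving −½ ln(0.812061) = 0.104090.
1 − 2Q = 0.677722, giving −¼ ln(0.677722) = 0.097255.
d = 0.104090 + 0.097255 = 0.201345.

0.201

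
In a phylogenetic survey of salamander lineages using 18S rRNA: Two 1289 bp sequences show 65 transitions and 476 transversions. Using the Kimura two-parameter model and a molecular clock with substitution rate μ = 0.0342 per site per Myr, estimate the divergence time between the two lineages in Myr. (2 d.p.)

9.55

P = 65/1289 ≈ 0.050427 and Q = 476/1289 ≈ 0.369279.
Under the Kimura two-parameter model, d = −½ ln(1 − 2P − Q) − ¼ ln(1 − 2Q).
1 − 2P − Q = 0.529867, giving −½ ln(0.529867) = 0.317565.
1 − 2Q = 0.261442, giving −¼ ln(0.261442) = 0.335386.
d = 0.317565 + 0.335386 = 0.652951.
Under a molecular clock d = 2μt, so t = d/(2μ) = 0.652951 / (2 × 0.0342) = 9.55 Myr.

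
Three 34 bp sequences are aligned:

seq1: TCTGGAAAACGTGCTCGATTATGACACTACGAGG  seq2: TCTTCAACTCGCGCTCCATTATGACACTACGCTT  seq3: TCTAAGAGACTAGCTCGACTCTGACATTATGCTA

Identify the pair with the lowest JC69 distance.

seq1–seq2: 9/34 differ, p = 0.265, d = 0.326.
seq1–seq3: 13/34 differ, p = 0.382, d = 0.535.
seq2–seq3: 13/34 differ, p = 0.382, d = 0.535.
The smallest distance is between seq1 and seq2.

seq1 and seq2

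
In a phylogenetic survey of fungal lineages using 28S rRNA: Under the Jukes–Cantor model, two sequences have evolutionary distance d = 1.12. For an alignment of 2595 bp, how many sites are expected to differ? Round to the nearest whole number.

Invert JC69: p = (3/4)(1 − e^(−4d/3)) = 0.75 × (1 − e^(-1.493333)) = 0.75 × (1 − 0.224623) = 0.581533.
Expected differing sites = pL ≈ 0.581533 × 2595 = 1509.078135 ≈ 1509.

1509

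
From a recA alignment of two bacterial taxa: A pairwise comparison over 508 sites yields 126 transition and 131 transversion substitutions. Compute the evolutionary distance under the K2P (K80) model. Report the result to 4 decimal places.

P = 126/508 ≈ 0.248031 and Q = 131/508 ≈ 0.257874.
Under the Kimura two-parameter model, d = −½ ln(1 − 2P − Q) − ¼ ln(1 − 2Q).
1 − 2P − Q = 0.246064, giving −½ ln(0.246064) = 0.701082.
1 − 2Q = 0.484252, giving −¼ ln(0.484252) = 0.181287.
d = 0.701082 + 0.181287 = 0.882369.

0.8824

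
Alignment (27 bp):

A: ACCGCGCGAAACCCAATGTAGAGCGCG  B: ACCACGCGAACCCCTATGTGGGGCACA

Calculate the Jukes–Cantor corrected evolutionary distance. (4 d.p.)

The sequences differ at 7 of 27 sites (4, 11, 15, 20, 22, 25, 27), so p = 7/27 ≈ 0.259259.
d = −(3/4) ln(1 − 4p/3) = −0.75 ln(1 − 0.345679) = −0.75 ln(0.654321)
  = −0.75 × (-0.424157) = 0.318118 substitutions/site.

0.3181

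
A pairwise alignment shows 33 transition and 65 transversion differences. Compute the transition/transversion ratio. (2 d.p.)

0.51

R = 33/65 = 0.507692… ≈ 0.51 (to 2 d.p.).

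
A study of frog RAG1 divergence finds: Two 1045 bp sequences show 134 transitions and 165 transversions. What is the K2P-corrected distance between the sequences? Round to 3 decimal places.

P = 134/1045 ≈ 0.12823 and Q = 165/1045 ≈ 0.157895.
Under the Kimura two-parameter model, d = −½ ln(1 − 2P − Q) − ¼ ln(1 − 2Q).
1 − 2P − Q = 0.585645, giving −½ ln(0.585645) = 0.267521.
1 − 2Q = 0.68421, giving −¼ ln(0.68421) = 0.094873.
d = 0.267521 + 0.094873 = 0.362394.

0.362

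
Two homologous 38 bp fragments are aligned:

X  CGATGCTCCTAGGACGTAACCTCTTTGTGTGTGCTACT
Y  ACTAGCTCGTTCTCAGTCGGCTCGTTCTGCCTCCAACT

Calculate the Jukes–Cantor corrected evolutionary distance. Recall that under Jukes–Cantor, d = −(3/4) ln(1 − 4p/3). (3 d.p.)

0.824

The sequences differ at 19 of 38 sites, so p = 19/38 = 0.5.
d = −(3/4) ln(1 − 4p/3) = −0.75 ln(1 − 0.666667) = −0.75 ln(0.333333)
  = −0.75 × (-1.098613) = 0.823960 substitutions/site.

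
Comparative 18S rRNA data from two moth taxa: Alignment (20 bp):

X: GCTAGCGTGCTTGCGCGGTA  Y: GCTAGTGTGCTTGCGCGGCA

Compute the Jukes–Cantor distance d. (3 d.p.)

0.107

The sequences differ at 2 of 20 sites (6, 19), so p = 2/20 = 0.1.
d = −(3/4) ln(1 − 4p/3) = −0.75 ln(1 − 0.133333) = −0.75 ln(0.866667)
  = −0.75 × (-0.143100) = 0.107325 substitutions/site.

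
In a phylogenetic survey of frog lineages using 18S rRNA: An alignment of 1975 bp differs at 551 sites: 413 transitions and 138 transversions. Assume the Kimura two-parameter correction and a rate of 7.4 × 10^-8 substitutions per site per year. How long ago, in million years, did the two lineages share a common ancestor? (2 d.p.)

P = 413/1975 ≈ 0.209114 and Q = 138/1975 ≈ 0.069873.
Under the Kimura two-parameter model, d = −½ ln(1 − 2P − Q) − ¼ ln(1 − 2Q).
1 − 2P − Q = 0.511899, giving −½ ln(0.511899) = 0.334814.
1 − 2Q = 0.860254, giving −¼ ln(0.860254) = 0.037632.
d = 0.334814 + 0.037632 = 0.372446.
Under a molecular clock d = 2μt, so t = d/(2μ) = 0.372446 / (2 × 7.4 × 10^-8) = 2.52 million years.

2.52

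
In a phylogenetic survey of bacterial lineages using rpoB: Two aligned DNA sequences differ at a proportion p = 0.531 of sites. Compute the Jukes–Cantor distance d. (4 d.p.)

0.9233

d = −(3/4) ln(1 − 4p/3) = −0.75 ln(1 − 0.708) = −0.75 ln(0.292)
  = −0.75 × (-1.231001) = 0.923251 substitutions/site.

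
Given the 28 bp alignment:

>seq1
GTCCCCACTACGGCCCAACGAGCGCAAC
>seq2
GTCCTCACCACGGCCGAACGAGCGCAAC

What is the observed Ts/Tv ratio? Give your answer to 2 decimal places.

Transitions are A↔G and C↔T; transversions are all other mismatches.
Transitions: 2. Transversions: 1.
R = 2/1 = 2.00.

2.00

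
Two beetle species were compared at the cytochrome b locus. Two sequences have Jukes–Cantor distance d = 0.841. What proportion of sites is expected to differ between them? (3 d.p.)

p = (3/4)(1 − e^(−4d/3)) = 0.75 × (1 − e^(-1.121333)) = 0.75 × (1 − 0.325845) = 0.505616.

0.506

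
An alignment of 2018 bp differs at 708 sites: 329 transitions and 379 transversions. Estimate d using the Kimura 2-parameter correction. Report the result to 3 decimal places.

0.478

P = 329/2018 ≈ 0.163033 and Q = 379/2018 ≈ 0.18781.
Under the Kimura two-parameter model, d = −½ ln(1 − 2P − Q) − ¼ ln(1 − 2Q).
1 − 2P − Q = 0.486124, giving −½ ln(0.486124) = 0.360646.
1 − 2Q = 0.62438, giving −¼ ln(0.62438) = 0.117749.
d = 0.360646 + 0.117749 = 0.478395.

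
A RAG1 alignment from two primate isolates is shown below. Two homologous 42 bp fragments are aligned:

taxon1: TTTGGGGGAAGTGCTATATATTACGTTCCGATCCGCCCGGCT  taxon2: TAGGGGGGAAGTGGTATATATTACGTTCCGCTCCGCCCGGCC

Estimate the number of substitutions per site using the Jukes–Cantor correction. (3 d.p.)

The sequences differ at 5 of 42 sites (2, 3, 14, 31, 42), so p = 5/42 ≈ 0.119048.
d = −(3/4) ln(1 − 4p/3) = −0.75 ln(1 − 0.158731) = −0.75 ln(0.841269)
  = −0.75 × (-0.172844) = 0.129633 substitutions/site.

0.130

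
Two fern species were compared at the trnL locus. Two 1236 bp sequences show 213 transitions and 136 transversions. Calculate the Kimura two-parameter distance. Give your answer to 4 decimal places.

0.3653

P = 213/1236 ≈ 0.17233 and Q = 136/1236 ≈ 0.110032.
Under the Kimura two-parameter model, d = −½ ln(1 − 2P − Q) − ¼ ln(1 − 2Q).
1 − 2P − Q = 0.545308, giving −½ ln(0.545308) = 0.303202.
1 − 2Q = 0.779936, giving −¼ ln(0.779936) = 0.062136.
d = 0.303202 + 0.062136 = 0.365338.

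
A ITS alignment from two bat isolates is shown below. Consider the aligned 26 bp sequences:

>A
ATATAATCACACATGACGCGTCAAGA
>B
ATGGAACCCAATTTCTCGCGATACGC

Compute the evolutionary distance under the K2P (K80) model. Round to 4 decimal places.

0.8251

Of 26 sites, 4 differences are transitions and 9 are transversions, so P = 4/26 ≈ 0.153846 and Q = 9/26 ≈ 0.346154.
Under the Kimura two-parameter model, d = −½ ln(1 − 2P − Q) − ¼ ln(1 − 2Q).
1 − 2P − Q = 0.346154, giving −½ ln(0.346154) = 0.530436.
1 − 2Q = 0.307692, giving −¼ ln(0.307692) = 0.294664.
d = 0.530436 + 0.294664 = 0.825100.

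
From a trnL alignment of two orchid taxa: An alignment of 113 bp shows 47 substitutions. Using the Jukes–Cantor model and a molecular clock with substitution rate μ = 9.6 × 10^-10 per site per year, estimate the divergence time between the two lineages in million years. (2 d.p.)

315.91

p = 47/113 ≈ 0.415929.
d = −(3/4) ln(1 − 4p/3) = −0.75 ln(1 − 0.554572) = −0.75 ln(0.445428)
  = −0.75 × (-0.808720) = 0.606540 substitutions/site.
Under a molecular clock d = 2μt, so t = d/(2μ) = 0.606540 / (2 × 9.6 × 10^-10) = 315.91 million years.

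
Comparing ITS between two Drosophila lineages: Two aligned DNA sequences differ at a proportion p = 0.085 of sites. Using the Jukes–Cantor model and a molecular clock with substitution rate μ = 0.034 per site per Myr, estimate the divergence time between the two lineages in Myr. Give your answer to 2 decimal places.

1.33

d = −(3/4) ln(1 − 4p/3) = −0.75 ln(1 − 0.113333) = −0.75 ln(0.886667)
  = −0.75 × (-0.120286) = 0.090215 substitutions/site.
Under a molecular clock d = 2μt, so t = d/(2μ) = 0.090215 / (2 × 0.034) = 1.33 Myr.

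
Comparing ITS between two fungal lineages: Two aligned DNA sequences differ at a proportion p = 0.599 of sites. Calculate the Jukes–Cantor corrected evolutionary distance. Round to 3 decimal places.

d = −(3/4) ln(1 − 4p/3) = −0.75 ln(1 − 0.798667) = −0.75 ln(0.201333)
  = −0.75 × (-1.602795) = 1.202096 substitutions/site.

1.202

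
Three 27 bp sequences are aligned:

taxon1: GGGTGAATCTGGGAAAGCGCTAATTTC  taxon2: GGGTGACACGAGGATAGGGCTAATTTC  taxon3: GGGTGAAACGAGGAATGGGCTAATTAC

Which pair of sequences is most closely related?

taxon2 and taxon3

taxon1–taxon2: 6/27 differ, p = 0.222, d = 0.264.
taxon1–taxon3: 6/27 differ, p = 0.222, d = 0.264.
taxon2–taxon3: 4/27 differ, p = 0.148, d = 0.165.
The smallest distance is between taxon2 and taxon3.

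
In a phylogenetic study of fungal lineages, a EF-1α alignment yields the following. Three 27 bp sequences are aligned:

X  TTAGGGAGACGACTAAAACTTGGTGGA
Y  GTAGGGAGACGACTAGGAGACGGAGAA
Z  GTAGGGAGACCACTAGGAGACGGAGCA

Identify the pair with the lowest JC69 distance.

X–Y: 8/27 differ, p = 0.296, d = 0.377.
X–Z: 9/27 differ, p = 0.333, d = 0.441.
Y–Z: 2/27 differ, p = 0.074, d = 0.078.
The smallest distance is between Y and Z.

Y and Z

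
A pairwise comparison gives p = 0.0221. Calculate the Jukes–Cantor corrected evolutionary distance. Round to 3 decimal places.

0.022

d = −(3/4) ln(1 − 4p/3) = −0.75 ln(1 − 0.029467) = −0.75 ln(0.970533)
  = −0.75 × (-0.029910) = 0.022433 substitutions/site.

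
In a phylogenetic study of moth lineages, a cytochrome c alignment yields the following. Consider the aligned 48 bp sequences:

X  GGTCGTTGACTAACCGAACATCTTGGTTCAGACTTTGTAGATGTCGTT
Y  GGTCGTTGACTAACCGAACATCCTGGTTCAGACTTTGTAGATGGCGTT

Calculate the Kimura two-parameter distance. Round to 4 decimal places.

Of 48 sites, 1 differences are transitions and 1 are transversions, so P = 1/48 ≈ 0.020833 and Q = 1/48 ≈ 0.020833.
Under the Kimura two-parameter model, d = −½ ln(1 − 2P − Q) − ¼ ln(1 − 2Q).
1 − 2P − Q = 0.937501, giving −½ ln(0.937501) = 0.032269.
1 − 2Q = 0.958334, giving −¼ ln(0.958334) = 0.010640.
d = 0.032269 + 0.010640 = 0.042909.

0.0429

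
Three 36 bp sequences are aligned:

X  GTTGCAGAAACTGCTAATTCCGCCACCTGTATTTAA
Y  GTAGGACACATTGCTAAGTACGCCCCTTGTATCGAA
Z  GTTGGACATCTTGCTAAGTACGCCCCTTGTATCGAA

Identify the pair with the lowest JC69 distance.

X–Y: 11/36 differ, p = 0.306, d = 0.392.
X–Z: 11/36 differ, p = 0.306, d = 0.392.
Y–Z: 3/36 differ, p = 0.083, d = 0.088.
The smallest distance is between Y and Z.

Y and Z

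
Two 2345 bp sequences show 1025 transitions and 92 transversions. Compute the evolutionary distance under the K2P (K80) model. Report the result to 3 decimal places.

P = 1025/2345 ≈ 0.4371 and Q = 92/2345 ≈ 0.039232.
Under the Kimura two-parameter model, d = −½ ln(1 − 2P − Q) − ¼ ln(1 − 2Q).
1 − 2P − Q = 0.086568, giving −½ ln(0.086568) = 1.223413.
1 − 2Q = 0.921536, giving −¼ ln(0.921536) = 0.020428.
d = 1.223413 + 0.020428 = 1.243841.

1.244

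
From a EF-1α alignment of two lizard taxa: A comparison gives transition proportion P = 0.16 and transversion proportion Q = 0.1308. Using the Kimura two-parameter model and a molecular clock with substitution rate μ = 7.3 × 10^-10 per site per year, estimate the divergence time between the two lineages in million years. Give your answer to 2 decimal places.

Under the Kimura two-parameter model, d = −½ ln(1 − 2P − Q) − ¼ ln(1 − 2Q).
1 − 2P − Q = 0.5492, giving −½ ln(0.5492) = 0.299646.
1 − 2Q = 0.7384, giving −¼ ln(0.7384) = 0.075817.
d = 0.299646 + 0.075817 = 0.375463.
Under a molecular clock d = 2μt, so t = d/(2μ) = 0.375463 / (2 × 7.3 × 10^-10) = 257.17 million years.

257.17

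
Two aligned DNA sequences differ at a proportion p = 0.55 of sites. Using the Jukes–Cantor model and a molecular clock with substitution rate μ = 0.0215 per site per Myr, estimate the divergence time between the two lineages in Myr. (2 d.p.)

23.05

d = −(3/4) ln(1 − 4p/3) = −0.75 ln(1 − 0.733333) = −0.75 ln(0.266667)
  = −0.75 × (-1.321755) = 0.991316 substitutions/site.
Under a molecular clock d = 2μt, so t = d/(2μ) = 0.991316 / (2 × 0.0215) = 23.05 Myr.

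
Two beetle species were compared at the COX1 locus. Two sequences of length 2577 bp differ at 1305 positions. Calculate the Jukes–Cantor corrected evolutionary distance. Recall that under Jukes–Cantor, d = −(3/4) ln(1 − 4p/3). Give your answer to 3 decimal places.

0.843

p = 1305/2577 ≈ 0.506403.
d = −(3/4) ln(1 − 4p/3) = −0.75 ln(1 − 0.675204) = −0.75 ln(0.324796)
  = −0.75 × (-1.124558) = 0.843419 substitutions/site.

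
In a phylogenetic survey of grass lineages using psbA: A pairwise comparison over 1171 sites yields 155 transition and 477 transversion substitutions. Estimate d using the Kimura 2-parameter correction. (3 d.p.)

0.979

P = 155/1171 ≈ 0.132365 and Q = 477/1171 ≈ 0.407344.
Under the Kimura two-parameter model, d = −½ ln(1 − 2P − Q) − ¼ ln(1 − 2Q).
1 − 2P − Q = 0.327926, giving −½ ln(0.327926) = 0.557484.
1 − 2Q = 0.185312, giving −¼ ln(0.185312) = 0.421429.
d = 0.557484 + 0.421429 = 0.978913.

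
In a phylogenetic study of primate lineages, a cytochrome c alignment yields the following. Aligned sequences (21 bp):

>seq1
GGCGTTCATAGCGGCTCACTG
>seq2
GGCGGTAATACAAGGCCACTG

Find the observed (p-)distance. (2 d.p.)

The sequences differ at 7 of 21 positions (sites 5, 7, 11, 12, 13, 15, 16).
p = 7/21 = 0.333333… ≈ 0.33 (to 2 d.p.).

0.33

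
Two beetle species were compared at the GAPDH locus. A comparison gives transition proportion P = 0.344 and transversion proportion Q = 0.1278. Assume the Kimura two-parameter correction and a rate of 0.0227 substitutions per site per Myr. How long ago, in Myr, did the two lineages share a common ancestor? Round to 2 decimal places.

20.26

Under the Kimura two-parameter model, d = −½ ln(1 − 2P − Q) − ¼ ln(1 − 2Q).
1 − 2P − Q = 0.1842, giving −½ ln(0.1842) = 0.845867.
1 − 2Q = 0.7444, giving −¼ ln(0.7444) = 0.073794.
d = 0.845867 + 0.073794 = 0.919661.
Under a molecular clock d = 2μt, so t = d/(2μ) = 0.919661 / (2 × 0.0227) = 20.26 Myr.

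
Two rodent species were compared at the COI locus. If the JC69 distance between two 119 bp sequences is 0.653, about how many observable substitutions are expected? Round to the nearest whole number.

52

Invert JC69: p = (3/4)(1 − e^(−4d/3)) = 0.75 × (1 − e^(-0.870667)) = 0.75 × (1 − 0.418672) = 0.435996.
Expected differing sites = pL ≈ 0.435996 × 119 = 51.883524 ≈ 52.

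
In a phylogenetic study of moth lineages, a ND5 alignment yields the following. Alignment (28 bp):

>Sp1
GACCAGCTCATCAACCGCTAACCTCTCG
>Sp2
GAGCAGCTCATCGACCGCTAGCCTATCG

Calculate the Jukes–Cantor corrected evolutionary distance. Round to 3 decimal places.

0.158

The sequences differ at 4 of 28 sites (3, 13, 21, 25), so p = 4/28 ≈ 0.142857.
d = −(3/4) ln(1 − 4p/3) = −0.75 ln(1 − 0.190476) = −0.75 ln(0.809524)
  = −0.75 × (-0.211309) = 0.158482 substitutions/site.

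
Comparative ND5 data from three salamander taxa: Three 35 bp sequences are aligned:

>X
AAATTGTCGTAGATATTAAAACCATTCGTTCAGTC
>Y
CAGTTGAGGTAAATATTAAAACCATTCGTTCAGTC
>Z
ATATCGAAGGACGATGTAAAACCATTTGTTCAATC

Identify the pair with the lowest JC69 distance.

X–Y: 5/35 differ, p = 0.143, d = 0.158.
X–Z: 12/35 differ, p = 0.343, d = 0.458.
Y–Z: 13/35 differ, p = 0.371, d = 0.513.
The smallest distance is between X and Y.

X and Y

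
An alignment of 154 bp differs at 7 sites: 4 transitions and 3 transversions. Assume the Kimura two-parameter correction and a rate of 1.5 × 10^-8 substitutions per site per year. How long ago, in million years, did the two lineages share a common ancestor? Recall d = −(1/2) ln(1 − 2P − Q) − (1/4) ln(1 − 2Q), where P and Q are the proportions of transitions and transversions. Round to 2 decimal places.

P = 4/154 ≈ 0.025974 and Q = 3/154 ≈ 0.019481.
Under the Kimura two-parameter model, d = −½ ln(1 − 2P − Q) − ¼ ln(1 − 2Q).
1 − 2P − Q = 0.928571, giving −½ ln(0.928571) = 0.037054.
1 − 2Q = 0.961038, giving −¼ ln(0.961038) = 0.009935.
d = 0.037054 + 0.009935 = 0.046989.
Under a molecular clock d = 2μt, so t = d/(2μ) = 0.046989 / (2 × 1.5 × 10^-8) = 1.57 million years.

1.57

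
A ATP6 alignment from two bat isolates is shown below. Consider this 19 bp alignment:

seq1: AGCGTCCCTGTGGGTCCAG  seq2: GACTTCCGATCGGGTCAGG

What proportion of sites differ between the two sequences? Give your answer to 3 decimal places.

The sequences differ at 9 of 19 positions (sites 1, 2, 4, 8, 9, 10, 11, 17, 18).
p = 9/19 = 0.473684… ≈ 0.474 (to 3 d.p.).

0.474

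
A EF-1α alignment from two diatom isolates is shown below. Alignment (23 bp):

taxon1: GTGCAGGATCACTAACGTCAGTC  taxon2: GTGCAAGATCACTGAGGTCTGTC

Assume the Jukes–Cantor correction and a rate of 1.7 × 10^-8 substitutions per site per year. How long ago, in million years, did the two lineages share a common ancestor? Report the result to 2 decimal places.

5.82

The sequences differ at 4 of 23 sites (6, 14, 16, 20), so p = 4/23 ≈ 0.173913.
d = −(3/4) ln(1 − 4p/3) = −0.75 ln(1 − 0.231884) = −0.75 ln(0.768116)
  = −0.75 × (-0.263815) = 0.197861 substitutions/site.
Under a molecular clock d = 2μt, so t = d/(2μ) = 0.197861 / (2 × 1.7 × 10^-8) = 5.82 million years.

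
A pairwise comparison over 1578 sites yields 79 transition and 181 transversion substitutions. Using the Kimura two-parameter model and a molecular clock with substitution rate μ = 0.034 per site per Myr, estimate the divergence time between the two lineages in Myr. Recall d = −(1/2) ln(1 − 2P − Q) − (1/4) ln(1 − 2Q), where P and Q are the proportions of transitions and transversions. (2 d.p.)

P = 79/1578 ≈ 0.050063 and Q = 181/1578 ≈ 0.114702.
Under the Kimura two-parameter model, d = −½ ln(1 − 2P − Q) − ¼ ln(1 − 2Q).
1 − 2P − Q = 0.785172, giving −½ ln(0.785172) = 0.120926.
1 − 2Q = 0.770596, giving −¼ ln(0.770596) = 0.065148.
d = 0.120926 + 0.065148 = 0.186074.
Under a molecular clock d = 2μt, so t = d/(2μ) = 0.186074 / (2 × 0.034) = 2.74 Myr.

2.74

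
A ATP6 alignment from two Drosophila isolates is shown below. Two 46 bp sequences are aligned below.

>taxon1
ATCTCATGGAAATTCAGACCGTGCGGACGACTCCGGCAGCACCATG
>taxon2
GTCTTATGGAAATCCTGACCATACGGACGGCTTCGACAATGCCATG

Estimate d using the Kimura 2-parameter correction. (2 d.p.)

Of 46 sites, 11 differences are transitions and 1 are transversions, so P = 11/46 ≈ 0.23913 and Q = 1/46 ≈ 0.021739.
Under the Kimura two-parameter model, d = −½ ln(1 − 2P − Q) − ¼ ln(1 − 2Q).
1 − 2P − Q = 0.500001, giving −½ ln(0.500001) = 0.346573.
1 − 2Q = 0.956522, giving −¼ ln(0.956522) = 0.011113.
d = 0.346573 + 0.011113 = 0.357686.

0.36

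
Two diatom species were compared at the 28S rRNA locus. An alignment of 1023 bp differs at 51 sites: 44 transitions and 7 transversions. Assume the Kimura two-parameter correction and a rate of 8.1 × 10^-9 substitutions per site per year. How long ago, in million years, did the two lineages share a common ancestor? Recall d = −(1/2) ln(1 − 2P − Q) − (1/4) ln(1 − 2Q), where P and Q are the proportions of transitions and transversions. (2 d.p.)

P = 44/1023 ≈ 0.043011 and Q = 7/1023 ≈ 0.006843.
Under the Kimura two-parameter model, d = −½ ln(1 − 2P − Q) − ¼ ln(1 − 2Q).
1 − 2P − Q = 0.907135, giving −½ ln(0.907135) = 0.048732.
1 − 2Q = 0.986314, giving −¼ ln(0.986314) = 0.003445.
d = 0.048732 + 0.003445 = 0.052177.
Under a molecular clock d = 2μt, so t = d/(2μ) = 0.052177 / (2 × 8.1 × 10^-9) = 3.22 million years.

3.22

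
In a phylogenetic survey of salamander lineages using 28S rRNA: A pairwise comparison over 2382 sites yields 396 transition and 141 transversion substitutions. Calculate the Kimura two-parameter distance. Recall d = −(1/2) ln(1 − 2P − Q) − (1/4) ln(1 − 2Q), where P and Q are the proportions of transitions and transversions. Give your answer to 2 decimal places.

0.28

P = 396/2382 ≈ 0.166247 and Q = 141/2382 ≈ 0.059194.
Under the Kimura two-parameter model, d = −½ ln(1 − 2P − Q) − ¼ ln(1 − 2Q).
1 − 2P − Q = 0.608312, giving −½ ln(0.608312) = 0.248534.
1 − 2Q = 0.881612, giving −¼ ln(0.881612) = 0.031501.
d = 0.248534 + 0.031501 = 0.280035.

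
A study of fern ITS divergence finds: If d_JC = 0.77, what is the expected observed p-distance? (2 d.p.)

0.48

p = (3/4)(1 − e^(−4d/3)) = 0.75 × (1 − e^(-1.026667)) = 0.75 × (1 − 0.358199) = 0.481351.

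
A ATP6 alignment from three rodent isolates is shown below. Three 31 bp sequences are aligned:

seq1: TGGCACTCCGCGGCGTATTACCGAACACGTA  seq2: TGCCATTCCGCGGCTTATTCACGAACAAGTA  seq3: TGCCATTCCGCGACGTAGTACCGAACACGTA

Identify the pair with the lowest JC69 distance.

seq1 and seq3

seq1–seq2: 6/31 differ, p = 0.194, d = 0.224.
seq1–seq3: 4/31 differ, p = 0.129, d = 0.142.
seq2–seq3: 6/31 differ, p = 0.194, d = 0.224.
The smallest distance is between seq1 and seq3.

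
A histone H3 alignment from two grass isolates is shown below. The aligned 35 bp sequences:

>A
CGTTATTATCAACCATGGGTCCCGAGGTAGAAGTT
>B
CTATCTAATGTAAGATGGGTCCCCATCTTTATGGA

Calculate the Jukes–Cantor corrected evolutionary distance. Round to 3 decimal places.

The sequences differ at 16 of 35 sites, so p = 16/35 ≈ 0.457143.
d = −(3/4) ln(1 − 4p/3) = −0.75 ln(1 − 0.609524) = −0.75 ln(0.390476)
  = −0.75 × (-0.940389) = 0.705292 substitutions/site.

0.705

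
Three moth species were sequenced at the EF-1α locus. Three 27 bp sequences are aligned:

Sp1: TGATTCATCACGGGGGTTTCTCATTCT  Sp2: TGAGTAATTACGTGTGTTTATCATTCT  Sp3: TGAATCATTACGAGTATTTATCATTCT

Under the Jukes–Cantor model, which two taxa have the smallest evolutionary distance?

Sp2 and Sp3

Sp1–Sp2: 6/27 differ, p = 0.222, d = 0.264.
Sp1–Sp3: 6/27 differ, p = 0.222, d = 0.264.
Sp2–Sp3: 4/27 differ, p = 0.148, d = 0.165.
The smallest distance is between Sp2 and Sp3.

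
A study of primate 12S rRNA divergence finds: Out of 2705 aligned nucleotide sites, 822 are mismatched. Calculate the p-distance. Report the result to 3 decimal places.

p = 822/2705 = 0.303881… ≈ 0.304 (to 3 d.p.).

0.304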